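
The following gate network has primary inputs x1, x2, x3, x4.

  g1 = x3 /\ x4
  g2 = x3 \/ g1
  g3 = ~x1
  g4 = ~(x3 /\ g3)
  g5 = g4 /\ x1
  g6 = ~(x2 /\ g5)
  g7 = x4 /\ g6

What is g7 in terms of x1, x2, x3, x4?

x4 /\ (~(x2 /\ ((~(x3 /\ ~x1)) /\ x1)))

g3 = ~x1
g4 = ~(x3 /\ g3) = ~(x3 /\ ~x1)
g5 = g4 /\ x1 = (~(x3 /\ ~x1)) /\ x1
g6 = ~(x2 /\ g5) = ~(x2 /\ ((~(x3 /\ ~x1)) /\ x1))
g7 = x4 /\ g6 = x4 /\ (~(x2 /\ ((~(x3 /\ ~x1)) /\ x1)))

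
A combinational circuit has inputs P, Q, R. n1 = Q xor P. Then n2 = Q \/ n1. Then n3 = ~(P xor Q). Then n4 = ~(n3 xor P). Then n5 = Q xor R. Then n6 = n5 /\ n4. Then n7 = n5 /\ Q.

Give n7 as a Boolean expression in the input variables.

n5 = Q xor R
n7 = n5 /\ Q = (Q xor R) /\ Q

(Q xor R) /\ Q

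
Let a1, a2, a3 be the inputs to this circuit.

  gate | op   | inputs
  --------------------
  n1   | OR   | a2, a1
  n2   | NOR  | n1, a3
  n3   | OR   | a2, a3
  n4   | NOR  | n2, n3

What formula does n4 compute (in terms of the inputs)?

n1 = a2 OR a1
n2 = n1 NOR a3 = (a2 OR a1) NOR a3
n3 = a2 OR a3
n4 = n2 NOR n3 = ((a2 OR a1) NOR a3) NOR (a2 OR a3)

((a2 OR a1) NOR a3) NOR (a2 OR a3)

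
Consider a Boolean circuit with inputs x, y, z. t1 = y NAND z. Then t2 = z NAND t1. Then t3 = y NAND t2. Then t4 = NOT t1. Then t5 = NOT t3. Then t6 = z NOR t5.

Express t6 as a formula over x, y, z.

t1 = y NAND z
t2 = z NAND t1 = z NAND (y NAND z)
t3 = y NAND t2 = y NAND (z NAND (y NAND z))
t5 = NOT t3 = NOT (y NAND (z NAND (y NAND z)))
t6 = z NOR t5 = z NOR NOT (y NAND (z NAND (y NAND z)))

z NOR NOT (y NAND (z NAND (y NAND z)))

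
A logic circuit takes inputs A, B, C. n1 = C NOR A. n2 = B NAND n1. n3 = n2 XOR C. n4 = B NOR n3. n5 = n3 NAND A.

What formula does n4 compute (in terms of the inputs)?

n1 = C NOR A
n2 = B NAND n1 = B NAND (C NOR A)
n3 = n2 XOR C = (B NAND (C NOR A)) XOR C
n4 = B NOR n3 = B NOR ((B NAND (C NOR A)) XOR C)

B NOR ((B NAND (C NOR A)) XOR C)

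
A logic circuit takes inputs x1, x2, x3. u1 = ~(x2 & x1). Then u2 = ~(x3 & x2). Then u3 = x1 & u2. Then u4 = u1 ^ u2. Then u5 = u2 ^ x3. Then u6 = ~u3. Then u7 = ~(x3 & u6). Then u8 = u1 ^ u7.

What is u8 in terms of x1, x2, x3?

u1 = ~(x2 & x1)
u2 = ~(x3 & x2)
u3 = x1 & u2 = x1 & (~(x3 & x2))
u6 = ~u3 = ~(x1 & (~(x3 & x2)))
u7 = ~(x3 & u6) = ~(x3 & ~(x1 & (~(x3 & x2))))
u8 = u1 ^ u7 = (~(x2 & x1)) ^ (~(x3 & ~(x1 & (~(x3 & x2)))))

(~(x2 & x1)) ^ (~(x3 & ~(x1 & (~(x3 & x2)))))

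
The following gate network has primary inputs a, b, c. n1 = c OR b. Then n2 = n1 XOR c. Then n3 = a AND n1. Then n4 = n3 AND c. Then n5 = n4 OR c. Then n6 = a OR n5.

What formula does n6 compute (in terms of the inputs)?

a OR (((a AND (c OR b)) AND c) OR c)

n1 = c OR b
n3 = a AND n1 = a AND (c OR b)
n4 = n3 AND c = (a AND (c OR b)) AND c
n5 = n4 OR c = ((a AND (c OR b)) AND c) OR c
n6 = a OR n5 = a OR (((a AND (c OR b)) AND c) OR c)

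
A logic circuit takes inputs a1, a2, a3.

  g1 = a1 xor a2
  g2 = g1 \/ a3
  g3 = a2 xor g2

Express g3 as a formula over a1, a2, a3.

a2 xor ((a1 xor a2) \/ a3)

g1 = a1 xor a2
g2 = g1 \/ a3 = (a1 xor a2) \/ a3
g3 = a2 xor g2 = a2 xor ((a1 xor a2) \/ a3)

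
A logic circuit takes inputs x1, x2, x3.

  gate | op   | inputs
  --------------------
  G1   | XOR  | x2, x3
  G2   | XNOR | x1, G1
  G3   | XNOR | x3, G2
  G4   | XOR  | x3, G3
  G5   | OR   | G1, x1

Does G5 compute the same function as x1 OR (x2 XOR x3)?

Yes

G1 = x2 XOR x3
G5 = G1 OR x1 = (x2 XOR x3) OR x1
At x1=0, x2=0, x3=0: circuit gives 0, formula gives 0.
At x1=0, x2=0, x3=1: circuit gives 1, formula gives 1.
Agrees on all 8 inputs.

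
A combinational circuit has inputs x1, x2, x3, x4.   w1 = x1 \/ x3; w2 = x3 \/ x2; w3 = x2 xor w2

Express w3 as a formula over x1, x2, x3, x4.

x2 xor (x3 \/ x2)

w2 = x3 \/ x2
w3 = x2 xor w2 = x2 xor (x3 \/ x2)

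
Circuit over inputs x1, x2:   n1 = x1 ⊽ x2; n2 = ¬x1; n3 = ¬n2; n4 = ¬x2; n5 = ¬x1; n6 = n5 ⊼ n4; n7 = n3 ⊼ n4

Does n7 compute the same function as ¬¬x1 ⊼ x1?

n2 = ¬x1
n3 = ¬n2 = ¬¬x1
n4 = ¬x2
n7 = n3 ⊼ n4 = ¬¬x1 ⊼ ¬x2
At x1=1, x2=1: circuit gives 1, formula gives 0.

No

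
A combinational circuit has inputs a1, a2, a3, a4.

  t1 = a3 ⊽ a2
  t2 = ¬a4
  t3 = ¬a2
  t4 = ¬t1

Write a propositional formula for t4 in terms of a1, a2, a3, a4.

t1 = a3 ⊽ a2
t4 = ¬t1 = ¬(a3 ⊽ a2)

¬(a3 ⊽ a2)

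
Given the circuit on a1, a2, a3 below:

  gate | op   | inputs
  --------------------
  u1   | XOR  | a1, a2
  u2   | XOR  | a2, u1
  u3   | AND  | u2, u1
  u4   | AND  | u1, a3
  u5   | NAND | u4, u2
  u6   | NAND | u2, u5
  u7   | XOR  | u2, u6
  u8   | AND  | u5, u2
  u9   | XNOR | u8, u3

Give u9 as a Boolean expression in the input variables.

u1 = a1 XOR a2
u2 = a2 XOR u1 = a2 XOR (a1 XOR a2)
u3 = u2 AND u1 = (a2 XOR (a1 XOR a2)) AND (a1 XOR a2)
u4 = u1 AND a3 = (a1 XOR a2) AND a3
u5 = u4 NAND u2 = ((a1 XOR a2) AND a3) NAND (a2 XOR (a1 XOR a2))
u8 = u5 AND u2 = (((a1 XOR a2) AND a3) NAND (a2 XOR (a1 XOR a2))) AND (a2 XOR (a1 XOR a2))
u9 = u8 XNOR u3 = ((((a1 XOR a2) AND a3) NAND (a2 XOR (a1 XOR a2))) AND (a2 XOR (a1 XOR a2))) XNOR ((a2 XOR (a1 XOR a2)) AND (a1 XOR a2))

((((a1 XOR a2) AND a3) NAND (a2 XOR (a1 XOR a2))) AND (a2 XOR (a1 XOR a2))) XNOR ((a2 XOR (a1 XOR a2)) AND (a1 XOR a2))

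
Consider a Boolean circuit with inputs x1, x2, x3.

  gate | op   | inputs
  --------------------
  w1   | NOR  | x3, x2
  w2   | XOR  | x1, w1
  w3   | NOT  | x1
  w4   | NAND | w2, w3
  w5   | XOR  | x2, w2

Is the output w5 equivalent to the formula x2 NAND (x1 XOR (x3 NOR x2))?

w1 = x3 NOR x2
w2 = x1 XOR w1 = x1 XOR (x3 NOR x2)
w5 = x2 XOR w2 = x2 XOR (x1 XOR (x3 NOR x2))
At x1=0, x2=0, x3=1: circuit gives 0, formula gives 1.

No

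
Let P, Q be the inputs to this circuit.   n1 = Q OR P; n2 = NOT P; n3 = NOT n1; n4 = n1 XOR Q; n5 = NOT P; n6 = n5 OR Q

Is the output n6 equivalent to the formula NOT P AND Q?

n5 = NOT P
n6 = n5 OR Q = NOT P OR Q
At P=0, Q=0: circuit gives 1, formula gives 0.

No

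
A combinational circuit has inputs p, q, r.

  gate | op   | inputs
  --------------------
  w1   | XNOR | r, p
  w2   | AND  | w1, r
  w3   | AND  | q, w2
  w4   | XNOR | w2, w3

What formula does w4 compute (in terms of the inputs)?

w1 = r XNOR p
w2 = w1 AND r = (r XNOR p) AND r
w3 = q AND w2 = q AND ((r XNOR p) AND r)
w4 = w2 XNOR w3 = ((r XNOR p) AND r) XNOR (q AND ((r XNOR p) AND r))

((r XNOR p) AND r) XNOR (q AND ((r XNOR p) AND r))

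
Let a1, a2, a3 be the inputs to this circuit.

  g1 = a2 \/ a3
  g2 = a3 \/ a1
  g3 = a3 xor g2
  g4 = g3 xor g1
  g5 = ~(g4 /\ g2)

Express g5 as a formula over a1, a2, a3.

g1 = a2 \/ a3
g2 = a3 \/ a1
g3 = a3 xor g2 = a3 xor (a3 \/ a1)
g4 = g3 xor g1 = (a3 xor (a3 \/ a1)) xor (a2 \/ a3)
g5 = ~(g4 /\ g2) = ~(((a3 xor (a3 \/ a1)) xor (a2 \/ a3)) /\ (a3 \/ a1))

~(((a3 xor (a3 \/ a1)) xor (a2 \/ a3)) /\ (a3 \/ a1))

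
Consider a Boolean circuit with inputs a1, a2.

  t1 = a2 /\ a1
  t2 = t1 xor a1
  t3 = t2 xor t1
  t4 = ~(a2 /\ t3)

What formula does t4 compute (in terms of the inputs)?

~(a2 /\ (((a2 /\ a1) xor a1) xor (a2 /\ a1)))

t1 = a2 /\ a1
t2 = t1 xor a1 = (a2 /\ a1) xor a1
t3 = t2 xor t1 = ((a2 /\ a1) xor a1) xor (a2 /\ a1)
t4 = ~(a2 /\ t3) = ~(a2 /\ (((a2 /\ a1) xor a1) xor (a2 /\ a1)))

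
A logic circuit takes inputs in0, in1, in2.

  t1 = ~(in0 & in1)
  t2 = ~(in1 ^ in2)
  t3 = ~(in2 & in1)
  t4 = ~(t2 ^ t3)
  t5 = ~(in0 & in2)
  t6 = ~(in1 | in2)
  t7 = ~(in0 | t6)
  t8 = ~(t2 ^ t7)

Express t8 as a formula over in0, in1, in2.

t2 = ~(in1 ^ in2)
t6 = ~(in1 | in2)
t7 = ~(in0 | t6) = ~(in0 | (~(in1 | in2)))
t8 = ~(t2 ^ t7) = ~((~(in1 ^ in2)) ^ (~(in0 | (~(in1 | in2)))))

~((~(in1 ^ in2)) ^ (~(in0 | (~(in1 | in2)))))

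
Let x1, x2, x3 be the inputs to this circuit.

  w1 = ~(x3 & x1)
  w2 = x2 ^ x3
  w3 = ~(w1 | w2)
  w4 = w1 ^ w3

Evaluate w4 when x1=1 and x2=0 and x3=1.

w1 = ~(1 & 1) = 0
w2 = 0 ^ 1 = 1
w3 = ~(0 | 1) = 0
w4 = 0 ^ 0 = 0

0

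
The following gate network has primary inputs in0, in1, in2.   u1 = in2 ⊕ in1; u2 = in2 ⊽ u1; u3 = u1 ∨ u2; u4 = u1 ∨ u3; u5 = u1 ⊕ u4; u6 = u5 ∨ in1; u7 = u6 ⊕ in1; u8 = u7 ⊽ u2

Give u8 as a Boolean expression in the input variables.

u1 = in2 ⊕ in1
u2 = in2 ⊽ u1 = in2 ⊽ (in2 ⊕ in1)
u3 = u1 ∨ u2 = (in2 ⊕ in1) ∨ (in2 ⊽ (in2 ⊕ in1))
u4 = u1 ∨ u3 = (in2 ⊕ in1) ∨ ((in2 ⊕ in1) ∨ (in2 ⊽ (in2 ⊕ in1)))
u5 = u1 ⊕ u4 = (in2 ⊕ in1) ⊕ ((in2 ⊕ in1) ∨ ((in2 ⊕ in1) ∨ (in2 ⊽ (in2 ⊕ in1))))
u6 = u5 ∨ in1 = ((in2 ⊕ in1) ⊕ ((in2 ⊕ in1) ∨ ((in2 ⊕ in1) ∨ (in2 ⊽ (in2 ⊕ in1))))) ∨ in1
u7 = u6 ⊕ in1 = (((in2 ⊕ in1) ⊕ ((in2 ⊕ in1) ∨ ((in2 ⊕ in1) ∨ (in2 ⊽ (in2 ⊕ in1))))) ∨ in1) ⊕ in1
u8 = u7 ⊽ u2 = ((((in2 ⊕ in1) ⊕ ((in2 ⊕ in1) ∨ ((in2 ⊕ in1) ∨ (in2 ⊽ (in2 ⊕ in1))))) ∨ in1) ⊕ in1) ⊽ (in2 ⊽ (in2 ⊕ in1))

((((in2 ⊕ in1) ⊕ ((in2 ⊕ in1) ∨ ((in2 ⊕ in1) ∨ (in2 ⊽ (in2 ⊕ in1))))) ∨ in1) ⊕ in1) ⊽ (in2 ⊽ (in2 ⊕ in1))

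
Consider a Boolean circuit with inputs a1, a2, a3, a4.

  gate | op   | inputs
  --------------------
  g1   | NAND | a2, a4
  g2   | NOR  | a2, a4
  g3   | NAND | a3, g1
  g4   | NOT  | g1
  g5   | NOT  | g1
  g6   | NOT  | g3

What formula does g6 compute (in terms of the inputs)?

NOT (a3 NAND (a2 NAND a4))

g1 = a2 NAND a4
g3 = a3 NAND g1 = a3 NAND (a2 NAND a4)
g6 = NOT g3 = NOT (a3 NAND (a2 NAND a4))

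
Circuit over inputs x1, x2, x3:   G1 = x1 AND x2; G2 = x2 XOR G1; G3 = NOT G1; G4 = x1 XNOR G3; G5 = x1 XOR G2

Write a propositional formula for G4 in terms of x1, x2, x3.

x1 XNOR NOT (x1 AND x2)

G1 = x1 AND x2
G3 = NOT G1 = NOT (x1 AND x2)
G4 = x1 XNOR G3 = x1 XNOR NOT (x1 AND x2)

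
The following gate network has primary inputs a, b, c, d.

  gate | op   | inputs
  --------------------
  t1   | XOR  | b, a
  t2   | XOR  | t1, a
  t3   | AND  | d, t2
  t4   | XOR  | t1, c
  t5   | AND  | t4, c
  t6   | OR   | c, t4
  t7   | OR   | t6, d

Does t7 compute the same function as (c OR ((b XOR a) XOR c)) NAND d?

No

t1 = b XOR a
t4 = t1 XOR c = (b XOR a) XOR c
t6 = c OR t4 = c OR ((b XOR a) XOR c)
t7 = t6 OR d = (c OR ((b XOR a) XOR c)) OR d
At a=0, b=0, c=0, d=0: circuit gives 0, formula gives 1.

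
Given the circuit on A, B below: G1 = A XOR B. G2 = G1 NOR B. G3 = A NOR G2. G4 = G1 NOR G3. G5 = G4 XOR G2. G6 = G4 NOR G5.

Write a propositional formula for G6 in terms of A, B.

G1 = A XOR B
G2 = G1 NOR B = (A XOR B) NOR B
G3 = A NOR G2 = A NOR ((A XOR B) NOR B)
G4 = G1 NOR G3 = (A XOR B) NOR (A NOR ((A XOR B) NOR B))
G5 = G4 XOR G2 = ((A XOR B) NOR (A NOR ((A XOR B) NOR B))) XOR ((A XOR B) NOR B)
G6 = G4 NOR G5 = ((A XOR B) NOR (A NOR ((A XOR B) NOR B))) NOR (((A XOR B) NOR (A NOR ((A XOR B) NOR B))) XOR ((A XOR B) NOR B))

((A XOR B) NOR (A NOR ((A XOR B) NOR B))) NOR (((A XOR B) NOR (A NOR ((A XOR B) NOR B))) XOR ((A XOR B) NOR B))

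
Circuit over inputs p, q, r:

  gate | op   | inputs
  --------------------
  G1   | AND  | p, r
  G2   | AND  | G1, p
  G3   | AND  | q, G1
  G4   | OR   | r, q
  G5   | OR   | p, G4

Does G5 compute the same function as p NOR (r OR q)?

No

G4 = r OR q
G5 = p OR G4 = p OR (r OR q)
At p=0, q=0, r=0: circuit gives 0, formula gives 1.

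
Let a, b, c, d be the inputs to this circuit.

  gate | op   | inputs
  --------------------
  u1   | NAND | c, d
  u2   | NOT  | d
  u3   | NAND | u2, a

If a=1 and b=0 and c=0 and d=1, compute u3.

1

u2 = NOT 1 = 0
u3 = 0 NAND 1 = 1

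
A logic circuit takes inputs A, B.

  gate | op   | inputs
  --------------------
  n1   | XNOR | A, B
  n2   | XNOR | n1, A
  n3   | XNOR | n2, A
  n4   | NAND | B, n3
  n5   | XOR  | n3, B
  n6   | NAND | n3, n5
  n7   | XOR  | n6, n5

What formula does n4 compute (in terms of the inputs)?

B NAND (((A XNOR B) XNOR A) XNOR A)

n1 = A XNOR B
n2 = n1 XNOR A = (A XNOR B) XNOR A
n3 = n2 XNOR A = ((A XNOR B) XNOR A) XNOR A
n4 = B NAND n3 = B NAND (((A XNOR B) XNOR A) XNOR A)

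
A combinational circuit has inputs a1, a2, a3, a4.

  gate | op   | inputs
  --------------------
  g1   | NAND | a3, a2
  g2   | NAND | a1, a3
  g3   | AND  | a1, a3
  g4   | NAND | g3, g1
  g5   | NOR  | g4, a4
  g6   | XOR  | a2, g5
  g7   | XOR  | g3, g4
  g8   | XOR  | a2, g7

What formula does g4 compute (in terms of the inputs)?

(a1 AND a3) NAND (a3 NAND a2)

g1 = a3 NAND a2
g3 = a1 AND a3
g4 = g3 NAND g1 = (a1 AND a3) NAND (a3 NAND a2)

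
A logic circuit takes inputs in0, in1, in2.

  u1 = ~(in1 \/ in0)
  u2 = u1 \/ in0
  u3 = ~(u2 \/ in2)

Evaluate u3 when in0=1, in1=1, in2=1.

u1 = ~(1 \/ 1) = 0
u2 = 0 \/ 1 = 1
u3 = ~(1 \/ 1) = 0

0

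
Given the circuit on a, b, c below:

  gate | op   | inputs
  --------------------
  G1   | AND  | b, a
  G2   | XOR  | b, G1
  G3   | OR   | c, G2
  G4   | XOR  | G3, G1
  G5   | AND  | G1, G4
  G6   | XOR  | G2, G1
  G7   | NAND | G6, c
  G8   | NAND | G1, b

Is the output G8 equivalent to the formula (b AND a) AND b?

G1 = b AND a
G8 = G1 NAND b = (b AND a) NAND b
At a=0, b=0, c=0: circuit gives 1, formula gives 0.

No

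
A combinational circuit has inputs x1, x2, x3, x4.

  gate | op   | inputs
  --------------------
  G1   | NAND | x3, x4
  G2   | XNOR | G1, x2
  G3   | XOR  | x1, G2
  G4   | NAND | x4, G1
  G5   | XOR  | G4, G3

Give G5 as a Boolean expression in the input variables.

G1 = x3 NAND x4
G2 = G1 XNOR x2 = (x3 NAND x4) XNOR x2
G3 = x1 XOR G2 = x1 XOR ((x3 NAND x4) XNOR x2)
G4 = x4 NAND G1 = x4 NAND (x3 NAND x4)
G5 = G4 XOR G3 = (x4 NAND (x3 NAND x4)) XOR (x1 XOR ((x3 NAND x4) XNOR x2))

(x4 NAND (x3 NAND x4)) XOR (x1 XOR ((x3 NAND x4) XNOR x2))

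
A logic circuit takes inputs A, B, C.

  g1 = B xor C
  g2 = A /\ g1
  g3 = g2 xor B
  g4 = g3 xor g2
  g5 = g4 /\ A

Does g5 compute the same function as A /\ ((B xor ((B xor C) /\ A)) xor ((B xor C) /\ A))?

g1 = B xor C
g2 = A /\ g1 = A /\ (B xor C)
g3 = g2 xor B = (A /\ (B xor C)) xor B
g4 = g3 xor g2 = ((A /\ (B xor C)) xor B) xor (A /\ (B xor C))
g5 = g4 /\ A = (((A /\ (B xor C)) xor B) xor (A /\ (B xor C))) /\ A
At A=0, B=0, C=0: circuit gives 0, formula gives 0.
At A=1, B=1, C=0: circuit gives 1, formula gives 1.
Agrees on all 8 inputs.

Yes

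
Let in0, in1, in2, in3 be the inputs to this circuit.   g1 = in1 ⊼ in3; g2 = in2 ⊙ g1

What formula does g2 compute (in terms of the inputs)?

in2 ⊙ (in1 ⊼ in3)

g1 = in1 ⊼ in3
g2 = in2 ⊙ g1 = in2 ⊙ (in1 ⊼ in3)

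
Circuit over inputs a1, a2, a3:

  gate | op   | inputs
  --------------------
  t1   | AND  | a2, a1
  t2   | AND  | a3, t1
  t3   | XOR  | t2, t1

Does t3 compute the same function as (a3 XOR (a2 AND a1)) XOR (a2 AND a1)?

t1 = a2 AND a1
t2 = a3 AND t1 = a3 AND (a2 AND a1)
t3 = t2 XOR t1 = (a3 AND (a2 AND a1)) XOR (a2 AND a1)
At a1=0, a2=0, a3=1: circuit gives 0, formula gives 1.

No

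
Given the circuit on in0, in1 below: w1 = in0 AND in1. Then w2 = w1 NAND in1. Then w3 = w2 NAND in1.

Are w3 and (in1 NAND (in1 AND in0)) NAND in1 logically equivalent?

Yes

w1 = in0 AND in1
w2 = w1 NAND in1 = (in0 AND in1) NAND in1
w3 = w2 NAND in1 = ((in0 AND in1) NAND in1) NAND in1
At in0=0, in1=1: circuit gives 0, formula gives 0.
At in0=0, in1=0: circuit gives 1, formula gives 1.
Agrees on all 4 inputs.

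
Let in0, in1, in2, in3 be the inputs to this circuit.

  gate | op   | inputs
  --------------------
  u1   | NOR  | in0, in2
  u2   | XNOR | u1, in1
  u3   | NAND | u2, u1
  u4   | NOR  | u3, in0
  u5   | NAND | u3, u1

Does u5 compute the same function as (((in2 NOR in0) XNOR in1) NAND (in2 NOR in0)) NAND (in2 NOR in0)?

Yes

u1 = in0 NOR in2
u2 = u1 XNOR in1 = (in0 NOR in2) XNOR in1
u3 = u2 NAND u1 = ((in0 NOR in2) XNOR in1) NAND (in0 NOR in2)
u5 = u3 NAND u1 = (((in0 NOR in2) XNOR in1) NAND (in0 NOR in2)) NAND (in0 NOR in2)
At in0=0, in1=0, in2=0, in3=0: circuit gives 0, formula gives 0.
At in0=0, in1=0, in2=1, in3=0: circuit gives 1, formula gives 1.
Agrees on all 16 inputs.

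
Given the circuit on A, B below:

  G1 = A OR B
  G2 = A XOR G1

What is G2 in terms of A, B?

G1 = A OR B
G2 = A XOR G1 = A XOR (A OR B)

A XOR (A OR B)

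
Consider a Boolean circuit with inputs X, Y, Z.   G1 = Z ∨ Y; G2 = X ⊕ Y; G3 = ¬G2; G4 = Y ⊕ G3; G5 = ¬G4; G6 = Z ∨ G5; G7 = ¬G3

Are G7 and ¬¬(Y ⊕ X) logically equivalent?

G2 = X ⊕ Y
G3 = ¬G2 = ¬(X ⊕ Y)
G7 = ¬G3 = ¬¬(X ⊕ Y)
At X=0, Y=0, Z=0: circuit gives 0, formula gives 0.
At X=0, Y=1, Z=0: circuit gives 1, formula gives 1.
Agrees on all 8 inputs.

Yes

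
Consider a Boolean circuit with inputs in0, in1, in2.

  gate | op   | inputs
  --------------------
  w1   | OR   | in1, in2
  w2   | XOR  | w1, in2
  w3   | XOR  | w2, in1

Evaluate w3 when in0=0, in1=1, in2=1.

1

w1 = 1 OR 1 = 1
w2 = 1 XOR 1 = 0
w3 = 0 XOR 1 = 1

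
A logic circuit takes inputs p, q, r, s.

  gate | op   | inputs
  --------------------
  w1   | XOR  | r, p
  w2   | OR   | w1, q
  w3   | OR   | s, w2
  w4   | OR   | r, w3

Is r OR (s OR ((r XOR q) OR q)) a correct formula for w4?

No

w1 = r XOR p
w2 = w1 OR q = (r XOR p) OR q
w3 = s OR w2 = s OR ((r XOR p) OR q)
w4 = r OR w3 = r OR (s OR ((r XOR p) OR q))
At p=1, q=0, r=0, s=0: circuit gives 1, formula gives 0.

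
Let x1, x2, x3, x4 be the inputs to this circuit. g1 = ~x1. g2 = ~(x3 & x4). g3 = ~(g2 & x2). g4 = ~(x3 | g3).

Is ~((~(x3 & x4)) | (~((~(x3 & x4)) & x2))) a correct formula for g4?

g2 = ~(x3 & x4)
g3 = ~(g2 & x2) = ~((~(x3 & x4)) & x2)
g4 = ~(x3 | g3) = ~(x3 | (~((~(x3 & x4)) & x2)))
At x1=0, x2=1, x3=0, x4=0: circuit gives 1, formula gives 0.

No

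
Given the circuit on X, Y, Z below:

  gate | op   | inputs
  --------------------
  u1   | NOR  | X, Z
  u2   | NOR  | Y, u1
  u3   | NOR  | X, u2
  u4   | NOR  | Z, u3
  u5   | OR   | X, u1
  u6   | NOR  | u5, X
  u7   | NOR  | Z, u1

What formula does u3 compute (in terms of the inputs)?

u1 = X NOR Z
u2 = Y NOR u1 = Y NOR (X NOR Z)
u3 = X NOR u2 = X NOR (Y NOR (X NOR Z))

X NOR (Y NOR (X NOR Z))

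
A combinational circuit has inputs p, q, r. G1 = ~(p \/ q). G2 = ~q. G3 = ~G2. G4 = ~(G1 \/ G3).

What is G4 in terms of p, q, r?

~((~(p \/ q)) \/ ~~q)

G1 = ~(p \/ q)
G2 = ~q
G3 = ~G2 = ~~q
G4 = ~(G1 \/ G3) = ~((~(p \/ q)) \/ ~~q)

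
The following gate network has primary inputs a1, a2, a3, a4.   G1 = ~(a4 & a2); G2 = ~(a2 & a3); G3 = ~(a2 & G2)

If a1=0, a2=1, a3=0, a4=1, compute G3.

0

G2 = ~(1 & 0) = 1
G3 = ~(1 & 1) = 0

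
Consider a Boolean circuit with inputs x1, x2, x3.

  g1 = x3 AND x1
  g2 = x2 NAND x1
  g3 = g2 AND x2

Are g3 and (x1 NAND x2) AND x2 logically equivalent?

Yes

g2 = x2 NAND x1
g3 = g2 AND x2 = (x2 NAND x1) AND x2
At x1=0, x2=0, x3=0: circuit gives 0, formula gives 0.
At x1=0, x2=1, x3=0: circuit gives 1, formula gives 1.
Agrees on all 8 inputs.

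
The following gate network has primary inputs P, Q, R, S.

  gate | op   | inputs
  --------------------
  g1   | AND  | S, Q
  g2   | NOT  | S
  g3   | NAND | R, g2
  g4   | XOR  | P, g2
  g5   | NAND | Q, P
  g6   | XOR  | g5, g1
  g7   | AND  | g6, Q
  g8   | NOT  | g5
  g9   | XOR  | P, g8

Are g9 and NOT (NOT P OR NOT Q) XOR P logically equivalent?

g5 = Q NAND P
g8 = NOT g5 = NOT (Q NAND P)
g9 = P XOR g8 = P XOR NOT (Q NAND P)
At P=0, Q=0, R=0, S=0: circuit gives 0, formula gives 0.
At P=1, Q=0, R=0, S=0: circuit gives 1, formula gives 1.
Agrees on all 16 inputs.

Yes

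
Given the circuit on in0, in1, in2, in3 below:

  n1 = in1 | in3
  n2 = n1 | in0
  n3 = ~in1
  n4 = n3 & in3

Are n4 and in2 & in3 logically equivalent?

n3 = ~in1
n4 = n3 & in3 = ~in1 & in3
At in0=0, in1=0, in2=0, in3=1: circuit gives 1, formula gives 0.

No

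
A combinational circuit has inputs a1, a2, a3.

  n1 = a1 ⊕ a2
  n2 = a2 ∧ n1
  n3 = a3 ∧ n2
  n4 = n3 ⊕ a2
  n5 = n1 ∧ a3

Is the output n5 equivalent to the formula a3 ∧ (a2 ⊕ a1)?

Yes

n1 = a1 ⊕ a2
n5 = n1 ∧ a3 = (a1 ⊕ a2) ∧ a3
At a1=0, a2=0, a3=0: circuit gives 0, formula gives 0.
At a1=0, a2=1, a3=1: circuit gives 1, formula gives 1.
Agrees on all 8 inputs.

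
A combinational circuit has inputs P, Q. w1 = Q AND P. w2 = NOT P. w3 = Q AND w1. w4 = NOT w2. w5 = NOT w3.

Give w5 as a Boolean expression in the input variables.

NOT (Q AND (Q AND P))

w1 = Q AND P
w3 = Q AND w1 = Q AND (Q AND P)
w5 = NOT w3 = NOT (Q AND (Q AND P))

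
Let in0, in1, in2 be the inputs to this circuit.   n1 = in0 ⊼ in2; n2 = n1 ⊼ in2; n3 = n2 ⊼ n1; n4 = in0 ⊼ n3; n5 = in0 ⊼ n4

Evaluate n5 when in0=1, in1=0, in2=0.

0

n1 = 1 ⊼ 0 = 1
n2 = 1 ⊼ 0 = 1
n3 = 1 ⊼ 1 = 0
n4 = 1 ⊼ 0 = 1
n5 = 1 ⊼ 1 = 0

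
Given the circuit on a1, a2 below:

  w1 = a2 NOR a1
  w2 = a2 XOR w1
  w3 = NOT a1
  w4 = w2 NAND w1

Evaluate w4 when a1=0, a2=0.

w1 = 0 NOR 0 = 1
w2 = 0 XOR 1 = 1
w4 = 1 NAND 1 = 0

0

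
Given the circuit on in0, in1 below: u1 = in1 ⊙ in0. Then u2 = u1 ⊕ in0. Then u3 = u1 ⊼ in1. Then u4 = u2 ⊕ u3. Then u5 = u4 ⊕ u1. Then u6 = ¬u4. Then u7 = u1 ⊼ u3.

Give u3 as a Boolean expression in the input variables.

u1 = in1 ⊙ in0
u3 = u1 ⊼ in1 = (in1 ⊙ in0) ⊼ in1

(in1 ⊙ in0) ⊼ in1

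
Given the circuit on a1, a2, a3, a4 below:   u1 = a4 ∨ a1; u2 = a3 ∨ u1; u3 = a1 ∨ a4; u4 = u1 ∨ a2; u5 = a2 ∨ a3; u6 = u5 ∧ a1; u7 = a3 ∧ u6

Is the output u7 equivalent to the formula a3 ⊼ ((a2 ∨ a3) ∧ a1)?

u5 = a2 ∨ a3
u6 = u5 ∧ a1 = (a2 ∨ a3) ∧ a1
u7 = a3 ∧ u6 = a3 ∧ ((a2 ∨ a3) ∧ a1)
At a1=0, a2=0, a3=0, a4=0: circuit gives 0, formula gives 1.

No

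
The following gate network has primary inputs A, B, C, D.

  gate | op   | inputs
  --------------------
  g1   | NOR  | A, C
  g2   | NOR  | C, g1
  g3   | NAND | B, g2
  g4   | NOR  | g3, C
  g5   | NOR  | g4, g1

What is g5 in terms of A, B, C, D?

g1 = A NOR C
g2 = C NOR g1 = C NOR (A NOR C)
g3 = B NAND g2 = B NAND (C NOR (A NOR C))
g4 = g3 NOR C = (B NAND (C NOR (A NOR C))) NOR C
g5 = g4 NOR g1 = ((B NAND (C NOR (A NOR C))) NOR C) NOR (A NOR C)

((B NAND (C NOR (A NOR C))) NOR C) NOR (A NOR C)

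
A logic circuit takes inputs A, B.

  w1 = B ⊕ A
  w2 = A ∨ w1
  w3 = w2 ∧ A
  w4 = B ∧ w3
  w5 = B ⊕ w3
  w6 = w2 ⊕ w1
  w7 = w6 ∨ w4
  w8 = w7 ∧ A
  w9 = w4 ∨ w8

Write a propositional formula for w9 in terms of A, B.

w1 = B ⊕ A
w2 = A ∨ w1 = A ∨ (B ⊕ A)
w3 = w2 ∧ A = (A ∨ (B ⊕ A)) ∧ A
w4 = B ∧ w3 = B ∧ ((A ∨ (B ⊕ A)) ∧ A)
w6 = w2 ⊕ w1 = (A ∨ (B ⊕ A)) ⊕ (B ⊕ A)
w7 = w6 ∨ w4 = ((A ∨ (B ⊕ A)) ⊕ (B ⊕ A)) ∨ (B ∧ ((A ∨ (B ⊕ A)) ∧ A))
w8 = w7 ∧ A = (((A ∨ (B ⊕ A)) ⊕ (B ⊕ A)) ∨ (B ∧ ((A ∨ (B ⊕ A)) ∧ A))) ∧ A
w9 = w4 ∨ w8 = (B ∧ ((A ∨ (B ⊕ A)) ∧ A)) ∨ ((((A ∨ (B ⊕ A)) ⊕ (B ⊕ A)) ∨ (B ∧ ((A ∨ (B ⊕ A)) ∧ A))) ∧ A)

(B ∧ ((A ∨ (B ⊕ A)) ∧ A)) ∨ ((((A ∨ (B ⊕ A)) ⊕ (B ⊕ A)) ∨ (B ∧ ((A ∨ (B ⊕ A)) ∧ A))) ∧ A)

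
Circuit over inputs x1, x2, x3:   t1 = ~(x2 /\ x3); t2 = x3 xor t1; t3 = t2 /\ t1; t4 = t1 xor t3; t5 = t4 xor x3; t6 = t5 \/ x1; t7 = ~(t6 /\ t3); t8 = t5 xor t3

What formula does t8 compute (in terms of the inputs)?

t1 = ~(x2 /\ x3)
t2 = x3 xor t1 = x3 xor (~(x2 /\ x3))
t3 = t2 /\ t1 = (x3 xor (~(x2 /\ x3))) /\ (~(x2 /\ x3))
t4 = t1 xor t3 = (~(x2 /\ x3)) xor ((x3 xor (~(x2 /\ x3))) /\ (~(x2 /\ x3)))
t5 = t4 xor x3 = ((~(x2 /\ x3)) xor ((x3 xor (~(x2 /\ x3))) /\ (~(x2 /\ x3)))) xor x3
t8 = t5 xor t3 = (((~(x2 /\ x3)) xor ((x3 xor (~(x2 /\ x3))) /\ (~(x2 /\ x3)))) xor x3) xor ((x3 xor (~(x2 /\ x3))) /\ (~(x2 /\ x3)))

(((~(x2 /\ x3)) xor ((x3 xor (~(x2 /\ x3))) /\ (~(x2 /\ x3)))) xor x3) xor ((x3 xor (~(x2 /\ x3))) /\ (~(x2 /\ x3)))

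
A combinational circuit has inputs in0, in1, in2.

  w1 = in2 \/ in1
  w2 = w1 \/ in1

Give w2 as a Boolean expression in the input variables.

w1 = in2 \/ in1
w2 = w1 \/ in1 = (in2 \/ in1) \/ in1

(in2 \/ in1) \/ in1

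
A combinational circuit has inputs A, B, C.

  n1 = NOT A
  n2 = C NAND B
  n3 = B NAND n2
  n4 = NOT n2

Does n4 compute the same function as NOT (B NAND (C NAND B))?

No

n2 = C NAND B
n4 = NOT n2 = NOT (C NAND B)
At A=0, B=1, C=0: circuit gives 0, formula gives 1.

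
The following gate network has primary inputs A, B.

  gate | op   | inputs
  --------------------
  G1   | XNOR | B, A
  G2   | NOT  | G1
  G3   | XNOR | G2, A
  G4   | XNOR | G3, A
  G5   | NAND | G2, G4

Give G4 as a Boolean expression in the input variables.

(NOT (B XNOR A) XNOR A) XNOR A

G1 = B XNOR A
G2 = NOT G1 = NOT (B XNOR A)
G3 = G2 XNOR A = NOT (B XNOR A) XNOR A
G4 = G3 XNOR A = (NOT (B XNOR A) XNOR A) XNOR A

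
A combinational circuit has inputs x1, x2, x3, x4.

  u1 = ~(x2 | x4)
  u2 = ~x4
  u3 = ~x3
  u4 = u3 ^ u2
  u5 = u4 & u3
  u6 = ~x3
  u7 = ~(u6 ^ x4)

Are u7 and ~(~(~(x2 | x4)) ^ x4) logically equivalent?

No

u6 = ~x3
u7 = ~(u6 ^ x4) = ~(~x3 ^ x4)
At x1=0, x2=0, x3=0, x4=0: circuit gives 0, formula gives 1.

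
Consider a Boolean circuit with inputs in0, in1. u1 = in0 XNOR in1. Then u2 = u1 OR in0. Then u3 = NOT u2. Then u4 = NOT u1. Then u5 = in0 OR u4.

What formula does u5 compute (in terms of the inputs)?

u1 = in0 XNOR in1
u4 = NOT u1 = NOT (in0 XNOR in1)
u5 = in0 OR u4 = in0 OR NOT (in0 XNOR in1)

in0 OR NOT (in0 XNOR in1)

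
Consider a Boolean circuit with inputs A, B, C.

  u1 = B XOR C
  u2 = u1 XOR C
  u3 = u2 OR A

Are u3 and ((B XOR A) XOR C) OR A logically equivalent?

u1 = B XOR C
u2 = u1 XOR C = (B XOR C) XOR C
u3 = u2 OR A = ((B XOR C) XOR C) OR A
At A=0, B=0, C=1: circuit gives 0, formula gives 1.

No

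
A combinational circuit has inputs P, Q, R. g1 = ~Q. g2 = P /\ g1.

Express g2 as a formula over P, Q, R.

P /\ ~Q

g1 = ~Q
g2 = P /\ g1 = P /\ ~Q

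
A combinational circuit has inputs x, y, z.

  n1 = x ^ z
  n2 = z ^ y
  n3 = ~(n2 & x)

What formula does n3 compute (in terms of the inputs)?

~((z ^ y) & x)

n2 = z ^ y
n3 = ~(n2 & x) = ~((z ^ y) & x)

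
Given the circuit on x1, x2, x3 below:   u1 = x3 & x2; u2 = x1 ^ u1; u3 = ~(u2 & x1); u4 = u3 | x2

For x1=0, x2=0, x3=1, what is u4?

1

u1 = 1 & 0 = 0
u2 = 0 ^ 0 = 0
u3 = ~(0 & 0) = 1
u4 = 1 | 0 = 1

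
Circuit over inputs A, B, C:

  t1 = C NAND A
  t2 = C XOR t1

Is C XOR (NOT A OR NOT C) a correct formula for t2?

Yes

t1 = C NAND A
t2 = C XOR t1 = C XOR (C NAND A)
At A=0, B=0, C=1: circuit gives 0, formula gives 0.
At A=0, B=0, C=0: circuit gives 1, formula gives 1.
Agrees on all 8 inputs.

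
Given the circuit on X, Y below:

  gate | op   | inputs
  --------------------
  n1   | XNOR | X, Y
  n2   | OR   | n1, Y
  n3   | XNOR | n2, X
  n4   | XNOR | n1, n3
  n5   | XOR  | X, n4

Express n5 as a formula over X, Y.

X XOR ((X XNOR Y) XNOR (((X XNOR Y) OR Y) XNOR X))

n1 = X XNOR Y
n2 = n1 OR Y = (X XNOR Y) OR Y
n3 = n2 XNOR X = ((X XNOR Y) OR Y) XNOR X
n4 = n1 XNOR n3 = (X XNOR Y) XNOR (((X XNOR Y) OR Y) XNOR X)
n5 = X XOR n4 = X XOR ((X XNOR Y) XNOR (((X XNOR Y) OR Y) XNOR X))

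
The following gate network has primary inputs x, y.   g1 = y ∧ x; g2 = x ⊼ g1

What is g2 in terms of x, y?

g1 = y ∧ x
g2 = x ⊼ g1 = x ⊼ (y ∧ x)

x ⊼ (y ∧ x)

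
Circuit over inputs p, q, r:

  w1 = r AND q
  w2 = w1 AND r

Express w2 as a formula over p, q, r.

(r AND q) AND r

w1 = r AND q
w2 = w1 AND r = (r AND q) AND r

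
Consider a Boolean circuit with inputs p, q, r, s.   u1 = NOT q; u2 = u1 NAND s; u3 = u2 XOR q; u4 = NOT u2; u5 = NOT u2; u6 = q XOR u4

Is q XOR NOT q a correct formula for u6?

u1 = NOT q
u2 = u1 NAND s = NOT q NAND s
u4 = NOT u2 = NOT (NOT q NAND s)
u6 = q XOR u4 = q XOR NOT (NOT q NAND s)
At p=0, q=0, r=0, s=0: circuit gives 0, formula gives 1.

No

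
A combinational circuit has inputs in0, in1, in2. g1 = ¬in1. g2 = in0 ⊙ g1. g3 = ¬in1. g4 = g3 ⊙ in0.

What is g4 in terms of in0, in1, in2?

¬in1 ⊙ in0

g3 = ¬in1
g4 = g3 ⊙ in0 = ¬in1 ⊙ in0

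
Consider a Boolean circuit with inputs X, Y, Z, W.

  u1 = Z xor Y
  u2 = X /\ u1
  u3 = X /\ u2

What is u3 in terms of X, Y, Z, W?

X /\ (X /\ (Z xor Y))

u1 = Z xor Y
u2 = X /\ u1 = X /\ (Z xor Y)
u3 = X /\ u2 = X /\ (X /\ (Z xor Y))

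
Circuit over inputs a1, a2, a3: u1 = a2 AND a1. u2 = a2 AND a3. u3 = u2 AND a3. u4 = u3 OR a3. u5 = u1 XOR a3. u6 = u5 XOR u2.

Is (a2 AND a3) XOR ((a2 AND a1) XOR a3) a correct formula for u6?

Yes

u1 = a2 AND a1
u2 = a2 AND a3
u5 = u1 XOR a3 = (a2 AND a1) XOR a3
u6 = u5 XOR u2 = ((a2 AND a1) XOR a3) XOR (a2 AND a3)
At a1=0, a2=0, a3=0: circuit gives 0, formula gives 0.
At a1=0, a2=0, a3=1: circuit gives 1, formula gives 1.
Agrees on all 8 inputs.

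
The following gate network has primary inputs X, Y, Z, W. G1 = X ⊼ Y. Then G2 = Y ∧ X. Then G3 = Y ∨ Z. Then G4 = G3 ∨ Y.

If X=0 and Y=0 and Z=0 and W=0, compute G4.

G3 = 0 ∨ 0 = 0
G4 = 0 ∨ 0 = 0

0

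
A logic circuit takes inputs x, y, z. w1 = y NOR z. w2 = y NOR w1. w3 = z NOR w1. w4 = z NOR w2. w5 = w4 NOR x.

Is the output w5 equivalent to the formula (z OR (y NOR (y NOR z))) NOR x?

No

w1 = y NOR z
w2 = y NOR w1 = y NOR (y NOR z)
w4 = z NOR w2 = z NOR (y NOR (y NOR z))
w5 = w4 NOR x = (z NOR (y NOR (y NOR z))) NOR x
At x=0, y=0, z=0: circuit gives 0, formula gives 1.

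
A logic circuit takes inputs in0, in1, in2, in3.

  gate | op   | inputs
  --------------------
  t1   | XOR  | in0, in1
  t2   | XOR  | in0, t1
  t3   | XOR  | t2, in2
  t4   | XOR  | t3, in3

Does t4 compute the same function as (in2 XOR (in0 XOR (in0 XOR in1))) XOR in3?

Yes

t1 = in0 XOR in1
t2 = in0 XOR t1 = in0 XOR (in0 XOR in1)
t3 = t2 XOR in2 = (in0 XOR (in0 XOR in1)) XOR in2
t4 = t3 XOR in3 = ((in0 XOR (in0 XOR in1)) XOR in2) XOR in3
At in0=0, in1=0, in2=0, in3=0: circuit gives 0, formula gives 0.
At in0=0, in1=0, in2=0, in3=1: circuit gives 1, formula gives 1.
Agrees on all 16 inputs.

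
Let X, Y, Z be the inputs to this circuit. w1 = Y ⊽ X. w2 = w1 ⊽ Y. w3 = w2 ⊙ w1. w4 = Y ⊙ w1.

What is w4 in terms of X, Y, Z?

Y ⊙ (Y ⊽ X)

w1 = Y ⊽ X
w4 = Y ⊙ w1 = Y ⊙ (Y ⊽ X)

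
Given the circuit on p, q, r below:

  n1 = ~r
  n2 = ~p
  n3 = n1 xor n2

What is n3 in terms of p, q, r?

~r xor ~p

n1 = ~r
n2 = ~p
n3 = n1 xor n2 = ~r xor ~p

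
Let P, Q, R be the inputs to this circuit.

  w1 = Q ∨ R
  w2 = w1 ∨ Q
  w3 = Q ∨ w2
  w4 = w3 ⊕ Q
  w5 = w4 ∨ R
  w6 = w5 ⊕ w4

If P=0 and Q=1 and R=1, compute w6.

1

w1 = 1 ∨ 1 = 1
w2 = 1 ∨ 1 = 1
w3 = 1 ∨ 1 = 1
w4 = 1 ⊕ 1 = 0
w5 = 0 ∨ 1 = 1
w6 = 1 ⊕ 0 = 1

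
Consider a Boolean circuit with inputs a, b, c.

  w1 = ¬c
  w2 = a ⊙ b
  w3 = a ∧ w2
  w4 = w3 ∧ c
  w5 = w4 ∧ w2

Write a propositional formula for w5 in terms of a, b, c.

((a ∧ (a ⊙ b)) ∧ c) ∧ (a ⊙ b)

w2 = a ⊙ b
w3 = a ∧ w2 = a ∧ (a ⊙ b)
w4 = w3 ∧ c = (a ∧ (a ⊙ b)) ∧ c
w5 = w4 ∧ w2 = ((a ∧ (a ⊙ b)) ∧ c) ∧ (a ⊙ b)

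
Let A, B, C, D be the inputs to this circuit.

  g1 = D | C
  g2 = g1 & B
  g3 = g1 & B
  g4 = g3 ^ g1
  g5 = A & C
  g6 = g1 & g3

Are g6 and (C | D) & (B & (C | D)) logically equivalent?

Yes

g1 = D | C
g3 = g1 & B = (D | C) & B
g6 = g1 & g3 = (D | C) & ((D | C) & B)
At A=0, B=0, C=0, D=0: circuit gives 0, formula gives 0.
At A=0, B=1, C=0, D=1: circuit gives 1, formula gives 1.
Agrees on all 16 inputs.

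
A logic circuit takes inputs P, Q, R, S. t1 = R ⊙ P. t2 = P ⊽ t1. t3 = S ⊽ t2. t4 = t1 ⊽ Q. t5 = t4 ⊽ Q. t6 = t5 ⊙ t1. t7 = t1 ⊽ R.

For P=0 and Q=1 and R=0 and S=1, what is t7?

0

t1 = 0 ⊙ 0 = 1
t7 = 1 ⊽ 0 = 0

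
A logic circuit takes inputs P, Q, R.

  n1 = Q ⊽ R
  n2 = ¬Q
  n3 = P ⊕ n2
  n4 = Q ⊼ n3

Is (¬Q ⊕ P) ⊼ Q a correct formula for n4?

n2 = ¬Q
n3 = P ⊕ n2 = P ⊕ ¬Q
n4 = Q ⊼ n3 = Q ⊼ (P ⊕ ¬Q)
At P=1, Q=1, R=0: circuit gives 0, formula gives 0.
At P=0, Q=0, R=0: circuit gives 1, formula gives 1.
Agrees on all 8 inputs.

Yes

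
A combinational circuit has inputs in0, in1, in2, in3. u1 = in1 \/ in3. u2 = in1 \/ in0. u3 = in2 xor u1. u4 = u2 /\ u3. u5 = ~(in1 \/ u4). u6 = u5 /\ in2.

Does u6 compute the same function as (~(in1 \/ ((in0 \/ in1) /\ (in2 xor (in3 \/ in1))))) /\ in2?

u1 = in1 \/ in3
u2 = in1 \/ in0
u3 = in2 xor u1 = in2 xor (in1 \/ in3)
u4 = u2 /\ u3 = (in1 \/ in0) /\ (in2 xor (in1 \/ in3))
u5 = ~(in1 \/ u4) = ~(in1 \/ ((in1 \/ in0) /\ (in2 xor (in1 \/ in3))))
u6 = u5 /\ in2 = (~(in1 \/ ((in1 \/ in0) /\ (in2 xor (in1 \/ in3))))) /\ in2
At in0=0, in1=0, in2=0, in3=0: circuit gives 0, formula gives 0.
At in0=0, in1=0, in2=1, in3=0: circuit gives 1, formula gives 1.
Agrees on all 16 inputs.

Yes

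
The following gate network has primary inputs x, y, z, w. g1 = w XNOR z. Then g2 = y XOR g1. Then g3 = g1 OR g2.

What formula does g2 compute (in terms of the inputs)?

y XOR (w XNOR z)

g1 = w XNOR z
g2 = y XOR g1 = y XOR (w XNOR z)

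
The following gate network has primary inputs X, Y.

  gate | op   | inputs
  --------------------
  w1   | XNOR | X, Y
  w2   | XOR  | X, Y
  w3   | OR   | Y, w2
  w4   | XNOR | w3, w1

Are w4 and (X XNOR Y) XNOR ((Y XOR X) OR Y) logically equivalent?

w1 = X XNOR Y
w2 = X XOR Y
w3 = Y OR w2 = Y OR (X XOR Y)
w4 = w3 XNOR w1 = (Y OR (X XOR Y)) XNOR (X XNOR Y)
At X=0, Y=0: circuit gives 0, formula gives 0.
At X=1, Y=1: circuit gives 1, formula gives 1.
Agrees on all 4 inputs.

Yes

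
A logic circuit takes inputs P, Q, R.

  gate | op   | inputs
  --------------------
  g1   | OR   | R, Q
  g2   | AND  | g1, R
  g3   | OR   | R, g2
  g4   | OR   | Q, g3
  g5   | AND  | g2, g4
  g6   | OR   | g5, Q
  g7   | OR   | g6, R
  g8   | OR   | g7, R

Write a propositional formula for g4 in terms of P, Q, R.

g1 = R OR Q
g2 = g1 AND R = (R OR Q) AND R
g3 = R OR g2 = R OR ((R OR Q) AND R)
g4 = Q OR g3 = Q OR (R OR ((R OR Q) AND R))

Q OR (R OR ((R OR Q) AND R))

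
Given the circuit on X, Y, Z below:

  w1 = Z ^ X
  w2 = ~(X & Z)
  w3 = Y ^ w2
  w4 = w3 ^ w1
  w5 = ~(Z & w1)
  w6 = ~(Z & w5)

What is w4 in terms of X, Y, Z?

(Y ^ (~(X & Z))) ^ (Z ^ X)

w1 = Z ^ X
w2 = ~(X & Z)
w3 = Y ^ w2 = Y ^ (~(X & Z))
w4 = w3 ^ w1 = (Y ^ (~(X & Z))) ^ (Z ^ X)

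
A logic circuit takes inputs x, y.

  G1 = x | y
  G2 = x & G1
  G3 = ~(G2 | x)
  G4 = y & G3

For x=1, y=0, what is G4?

0

G1 = 1 | 0 = 1
G2 = 1 & 1 = 1
G3 = ~(1 | 1) = 0
G4 = 0 & 0 = 0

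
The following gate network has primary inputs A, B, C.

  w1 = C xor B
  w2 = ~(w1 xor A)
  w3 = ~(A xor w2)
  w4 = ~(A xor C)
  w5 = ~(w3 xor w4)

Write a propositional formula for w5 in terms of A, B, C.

~((~(A xor (~((C xor B) xor A)))) xor (~(A xor C)))

w1 = C xor B
w2 = ~(w1 xor A) = ~((C xor B) xor A)
w3 = ~(A xor w2) = ~(A xor (~((C xor B) xor A)))
w4 = ~(A xor C)
w5 = ~(w3 xor w4) = ~((~(A xor (~((C xor B) xor A)))) xor (~(A xor C)))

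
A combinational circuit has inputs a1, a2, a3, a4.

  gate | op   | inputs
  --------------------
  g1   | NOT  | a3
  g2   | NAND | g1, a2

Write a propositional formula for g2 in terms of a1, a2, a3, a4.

NOT a3 NAND a2

g1 = NOT a3
g2 = g1 NAND a2 = NOT a3 NAND a2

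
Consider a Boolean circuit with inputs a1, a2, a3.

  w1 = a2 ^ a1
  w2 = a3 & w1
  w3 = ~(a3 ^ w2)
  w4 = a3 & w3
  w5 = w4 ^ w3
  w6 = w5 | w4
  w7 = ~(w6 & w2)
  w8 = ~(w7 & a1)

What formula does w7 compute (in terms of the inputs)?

~((((a3 & (~(a3 ^ (a3 & (a2 ^ a1))))) ^ (~(a3 ^ (a3 & (a2 ^ a1))))) | (a3 & (~(a3 ^ (a3 & (a2 ^ a1)))))) & (a3 & (a2 ^ a1)))

w1 = a2 ^ a1
w2 = a3 & w1 = a3 & (a2 ^ a1)
w3 = ~(a3 ^ w2) = ~(a3 ^ (a3 & (a2 ^ a1)))
w4 = a3 & w3 = a3 & (~(a3 ^ (a3 & (a2 ^ a1))))
w5 = w4 ^ w3 = (a3 & (~(a3 ^ (a3 & (a2 ^ a1))))) ^ (~(a3 ^ (a3 & (a2 ^ a1))))
w6 = w5 | w4 = ((a3 & (~(a3 ^ (a3 & (a2 ^ a1))))) ^ (~(a3 ^ (a3 & (a2 ^ a1))))) | (a3 & (~(a3 ^ (a3 & (a2 ^ a1)))))
w7 = ~(w6 & w2) = ~((((a3 & (~(a3 ^ (a3 & (a2 ^ a1))))) ^ (~(a3 ^ (a3 & (a2 ^ a1))))) | (a3 & (~(a3 ^ (a3 & (a2 ^ a1)))))) & (a3 & (a2 ^ a1)))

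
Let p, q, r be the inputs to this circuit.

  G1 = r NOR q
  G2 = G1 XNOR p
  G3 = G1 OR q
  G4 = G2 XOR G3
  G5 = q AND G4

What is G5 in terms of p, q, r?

G1 = r NOR q
G2 = G1 XNOR p = (r NOR q) XNOR p
G3 = G1 OR q = (r NOR q) OR q
G4 = G2 XOR G3 = ((r NOR q) XNOR p) XOR ((r NOR q) OR q)
G5 = q AND G4 = q AND (((r NOR q) XNOR p) XOR ((r NOR q) OR q))

q AND (((r NOR q) XNOR p) XOR ((r NOR q) OR q))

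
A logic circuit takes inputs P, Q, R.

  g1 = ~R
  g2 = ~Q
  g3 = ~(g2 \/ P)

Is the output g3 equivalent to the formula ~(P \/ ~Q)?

Yes

g2 = ~Q
g3 = ~(g2 \/ P) = ~(~Q \/ P)
At P=0, Q=0, R=0: circuit gives 0, formula gives 0.
At P=0, Q=1, R=0: circuit gives 1, formula gives 1.
Agrees on all 8 inputs.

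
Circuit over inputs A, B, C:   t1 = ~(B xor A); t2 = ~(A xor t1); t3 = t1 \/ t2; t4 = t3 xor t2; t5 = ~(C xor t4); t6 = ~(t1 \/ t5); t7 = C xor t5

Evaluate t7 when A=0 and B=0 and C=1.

t1 = ~(0 xor 0) = 1
t2 = ~(0 xor 1) = 0
t3 = 1 \/ 0 = 1
t4 = 1 xor 0 = 1
t5 = ~(1 xor 1) = 1
t7 = 1 xor 1 = 0

0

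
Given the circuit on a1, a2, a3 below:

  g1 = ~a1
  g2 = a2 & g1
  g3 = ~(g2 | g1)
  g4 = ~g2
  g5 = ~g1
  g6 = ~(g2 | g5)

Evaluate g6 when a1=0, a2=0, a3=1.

g1 = ~0 = 1
g2 = 0 & 1 = 0
g5 = ~1 = 0
g6 = ~(0 | 0) = 1

1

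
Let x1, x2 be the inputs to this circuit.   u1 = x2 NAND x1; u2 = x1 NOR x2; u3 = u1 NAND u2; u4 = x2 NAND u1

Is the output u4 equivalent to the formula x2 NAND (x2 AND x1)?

No

u1 = x2 NAND x1
u4 = x2 NAND u1 = x2 NAND (x2 NAND x1)
At x1=0, x2=1: circuit gives 0, formula gives 1.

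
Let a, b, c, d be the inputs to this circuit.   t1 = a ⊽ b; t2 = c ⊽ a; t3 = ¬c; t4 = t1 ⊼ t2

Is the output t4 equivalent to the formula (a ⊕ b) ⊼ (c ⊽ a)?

t1 = a ⊽ b
t2 = c ⊽ a
t4 = t1 ⊼ t2 = (a ⊽ b) ⊼ (c ⊽ a)
At a=0, b=0, c=0, d=0: circuit gives 0, formula gives 1.

No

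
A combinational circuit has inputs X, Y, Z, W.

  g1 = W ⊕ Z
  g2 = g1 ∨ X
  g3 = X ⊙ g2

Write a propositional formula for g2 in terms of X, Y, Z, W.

(W ⊕ Z) ∨ X

g1 = W ⊕ Z
g2 = g1 ∨ X = (W ⊕ Z) ∨ X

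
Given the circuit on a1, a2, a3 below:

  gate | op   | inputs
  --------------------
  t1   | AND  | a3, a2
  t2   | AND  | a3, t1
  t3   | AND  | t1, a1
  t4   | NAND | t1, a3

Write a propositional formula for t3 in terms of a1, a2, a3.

t1 = a3 AND a2
t3 = t1 AND a1 = (a3 AND a2) AND a1

(a3 AND a2) AND a1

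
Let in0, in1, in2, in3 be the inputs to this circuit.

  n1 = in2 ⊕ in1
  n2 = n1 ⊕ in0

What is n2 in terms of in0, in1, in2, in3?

n1 = in2 ⊕ in1
n2 = n1 ⊕ in0 = (in2 ⊕ in1) ⊕ in0

(in2 ⊕ in1) ⊕ in0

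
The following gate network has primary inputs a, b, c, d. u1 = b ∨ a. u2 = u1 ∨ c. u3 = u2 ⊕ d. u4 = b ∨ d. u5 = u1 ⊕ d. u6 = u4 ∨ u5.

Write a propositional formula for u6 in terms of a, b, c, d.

u1 = b ∨ a
u4 = b ∨ d
u5 = u1 ⊕ d = (b ∨ a) ⊕ d
u6 = u4 ∨ u5 = (b ∨ d) ∨ ((b ∨ a) ⊕ d)

(b ∨ d) ∨ ((b ∨ a) ⊕ d)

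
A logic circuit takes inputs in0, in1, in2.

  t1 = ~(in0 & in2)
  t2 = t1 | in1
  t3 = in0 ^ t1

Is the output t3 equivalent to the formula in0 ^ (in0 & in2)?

t1 = ~(in0 & in2)
t3 = in0 ^ t1 = in0 ^ (~(in0 & in2))
At in0=0, in1=0, in2=0: circuit gives 1, formula gives 0.

No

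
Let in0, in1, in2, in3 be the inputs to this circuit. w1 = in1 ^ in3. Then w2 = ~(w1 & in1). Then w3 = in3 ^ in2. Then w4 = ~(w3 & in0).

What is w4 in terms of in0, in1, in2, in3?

~((in3 ^ in2) & in0)

w3 = in3 ^ in2
w4 = ~(w3 & in0) = ~((in3 ^ in2) & in0)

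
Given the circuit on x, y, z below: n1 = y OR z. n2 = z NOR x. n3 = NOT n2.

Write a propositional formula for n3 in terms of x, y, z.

NOT (z NOR x)

n2 = z NOR x
n3 = NOT n2 = NOT (z NOR x)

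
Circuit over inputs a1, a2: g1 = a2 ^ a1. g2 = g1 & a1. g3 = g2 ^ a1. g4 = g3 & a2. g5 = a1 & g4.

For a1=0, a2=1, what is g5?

0

g1 = 1 ^ 0 = 1
g2 = 1 & 0 = 0
g3 = 0 ^ 0 = 0
g4 = 0 & 1 = 0
g5 = 0 & 0 = 0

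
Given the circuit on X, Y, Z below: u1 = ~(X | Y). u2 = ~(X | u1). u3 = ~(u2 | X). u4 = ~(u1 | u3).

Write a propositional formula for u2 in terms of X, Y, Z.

u1 = ~(X | Y)
u2 = ~(X | u1) = ~(X | (~(X | Y)))

~(X | (~(X | Y)))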